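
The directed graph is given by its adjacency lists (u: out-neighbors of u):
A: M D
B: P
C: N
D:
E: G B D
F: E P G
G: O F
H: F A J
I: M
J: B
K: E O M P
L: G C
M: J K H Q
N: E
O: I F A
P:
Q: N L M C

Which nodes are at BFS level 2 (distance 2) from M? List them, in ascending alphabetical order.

A, B, C, E, F, L, N, O, P

Level 0: M
Level 1: H, J, K, Q
Level 2: A, B, C, E, F, L, N, O, P
Level 3: D, G, I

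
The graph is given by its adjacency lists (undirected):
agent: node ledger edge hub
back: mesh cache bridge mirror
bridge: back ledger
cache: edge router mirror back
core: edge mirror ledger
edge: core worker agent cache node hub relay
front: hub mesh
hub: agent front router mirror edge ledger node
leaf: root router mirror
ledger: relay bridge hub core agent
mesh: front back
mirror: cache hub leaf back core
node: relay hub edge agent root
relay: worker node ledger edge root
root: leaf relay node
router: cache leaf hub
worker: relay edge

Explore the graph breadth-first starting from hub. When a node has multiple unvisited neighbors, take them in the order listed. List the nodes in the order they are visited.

Visit hub; enqueue agent, front, router, mirror, edge, ledger, node → queue [agent, front, router, mirror, edge, ledger, node]
Visit agent → queue [front, router, mirror, edge, ledger, node]
Visit front; enqueue mesh → queue [router, mirror, edge, ledger, node, mesh]
Visit router; enqueue cache, leaf → queue [mirror, edge, ledger, node, mesh, cache, leaf]
Visit mirror; enqueue back, core → queue [edge, ledger, node, mesh, cache, leaf, back, core]
Visit edge; enqueue worker, relay → queue [ledger, node, mesh, cache, leaf, back, core, worker, relay]
Visit ledger; enqueue bridge → queue [node, mesh, cache, leaf, back, core, worker, relay, bridge]
Visit node; enqueue root → queue [mesh, cache, leaf, back, core, worker, relay, bridge, root]
Visit mesh → queue [cache, leaf, back, core, worker, relay, bridge, root]
Visit cache → queue [leaf, back, core, worker, relay, bridge, root]
Visit leaf → queue [back, core, worker, relay, bridge, root]
Visit back → queue [core, worker, relay, bridge, root]
Visit core → queue [worker, relay, bridge, root]
Visit worker → queue [relay, bridge, root]
Visit relay → queue [bridge, root]
Visit bridge → queue [root]
Visit root → queue []

hub, agent, front, router, mirror, edge, ledger, node, mesh, cache, leaf, back, core, worker, relay, bridge, root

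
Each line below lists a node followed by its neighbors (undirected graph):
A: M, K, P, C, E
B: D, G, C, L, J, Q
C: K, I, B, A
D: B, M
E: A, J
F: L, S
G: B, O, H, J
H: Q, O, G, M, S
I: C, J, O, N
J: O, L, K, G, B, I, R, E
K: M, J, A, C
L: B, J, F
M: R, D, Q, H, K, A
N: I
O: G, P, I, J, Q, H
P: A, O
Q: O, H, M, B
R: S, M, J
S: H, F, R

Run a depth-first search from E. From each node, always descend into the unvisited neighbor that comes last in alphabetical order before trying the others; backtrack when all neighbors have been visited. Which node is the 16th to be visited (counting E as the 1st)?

L

Visit E
E → J
J → R
R → S
S → H
H → Q
Q → O
O → P
P → A
A → M
M → K
K → C
C → I
I → N
C → B
B → L
L → F
B → G
B → D

Visit order: E, J, R, S, H, Q, O, P, A, M, K, C, I, N, B, L, F, G, D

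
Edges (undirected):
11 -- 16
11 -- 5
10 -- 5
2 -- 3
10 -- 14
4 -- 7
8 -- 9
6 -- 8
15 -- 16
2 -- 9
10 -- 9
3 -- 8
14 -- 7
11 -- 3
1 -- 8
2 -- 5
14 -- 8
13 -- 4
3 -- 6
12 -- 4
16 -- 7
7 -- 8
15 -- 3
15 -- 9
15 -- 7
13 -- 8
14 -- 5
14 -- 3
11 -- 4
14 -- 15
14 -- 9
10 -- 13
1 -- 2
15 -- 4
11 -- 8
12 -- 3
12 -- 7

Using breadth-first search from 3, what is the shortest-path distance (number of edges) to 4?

2

Level 0: 3
Level 1: 2, 6, 8, 11, 12, 14, 15
Level 2: 1, 4, 5, 7, 9, 10, 13, 16
4 first appears at level 2.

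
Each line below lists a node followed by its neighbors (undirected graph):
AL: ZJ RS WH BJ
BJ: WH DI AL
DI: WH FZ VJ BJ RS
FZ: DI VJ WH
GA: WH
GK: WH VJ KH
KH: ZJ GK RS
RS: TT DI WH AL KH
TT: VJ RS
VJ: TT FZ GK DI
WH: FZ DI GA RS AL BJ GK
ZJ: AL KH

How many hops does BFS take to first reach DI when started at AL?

2

Level 0: AL
Level 1: BJ, RS, WH, ZJ
Level 2: DI, FZ, GA, GK, KH, TT
Level 3: VJ
DI first appears at level 2.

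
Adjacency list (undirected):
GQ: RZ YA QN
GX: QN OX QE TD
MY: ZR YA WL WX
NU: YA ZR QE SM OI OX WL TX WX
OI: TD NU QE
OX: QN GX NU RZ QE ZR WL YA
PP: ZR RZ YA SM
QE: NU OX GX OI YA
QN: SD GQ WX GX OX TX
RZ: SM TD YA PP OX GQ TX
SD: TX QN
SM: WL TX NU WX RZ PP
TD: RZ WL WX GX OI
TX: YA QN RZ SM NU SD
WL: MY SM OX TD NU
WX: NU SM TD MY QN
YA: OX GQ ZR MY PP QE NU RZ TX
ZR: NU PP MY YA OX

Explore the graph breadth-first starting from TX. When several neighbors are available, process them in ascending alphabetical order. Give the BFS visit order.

TX, NU, QN, RZ, SD, SM, YA, OI, OX, QE, WL, WX, ZR, GQ, GX, PP, TD, MY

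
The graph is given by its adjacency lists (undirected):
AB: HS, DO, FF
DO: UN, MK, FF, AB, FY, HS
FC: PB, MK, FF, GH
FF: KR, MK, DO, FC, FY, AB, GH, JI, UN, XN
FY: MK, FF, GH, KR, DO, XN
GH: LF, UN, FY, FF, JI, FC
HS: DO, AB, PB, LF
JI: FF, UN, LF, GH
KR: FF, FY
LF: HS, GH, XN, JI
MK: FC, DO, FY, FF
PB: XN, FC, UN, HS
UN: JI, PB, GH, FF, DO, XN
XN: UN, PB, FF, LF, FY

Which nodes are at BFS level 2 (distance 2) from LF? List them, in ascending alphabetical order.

AB, DO, FC, FF, FY, PB, UN

Level 0: LF
Level 1: GH, HS, JI, XN
Level 2: AB, DO, FC, FF, FY, PB, UN
Level 3: KR, MK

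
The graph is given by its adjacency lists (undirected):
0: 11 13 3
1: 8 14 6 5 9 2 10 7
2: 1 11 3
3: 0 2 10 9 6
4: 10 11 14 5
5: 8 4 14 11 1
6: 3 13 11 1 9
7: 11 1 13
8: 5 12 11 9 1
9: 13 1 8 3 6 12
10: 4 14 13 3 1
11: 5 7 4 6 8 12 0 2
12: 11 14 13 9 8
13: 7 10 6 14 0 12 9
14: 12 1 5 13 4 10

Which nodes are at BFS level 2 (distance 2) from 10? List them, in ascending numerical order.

0, 2, 5, 6, 7, 8, 9, 11, 12

Level 0: 10
Level 1: 1, 3, 4, 13, 14
Level 2: 0, 2, 5, 6, 7, 8, 9, 11, 12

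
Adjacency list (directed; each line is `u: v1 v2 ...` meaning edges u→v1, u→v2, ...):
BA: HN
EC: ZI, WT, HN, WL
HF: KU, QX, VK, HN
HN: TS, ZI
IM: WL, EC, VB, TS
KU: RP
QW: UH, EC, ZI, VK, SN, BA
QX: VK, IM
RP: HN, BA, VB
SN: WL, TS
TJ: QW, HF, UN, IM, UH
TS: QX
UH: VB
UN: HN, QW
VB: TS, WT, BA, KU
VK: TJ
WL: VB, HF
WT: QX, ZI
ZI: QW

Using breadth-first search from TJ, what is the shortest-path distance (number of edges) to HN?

2

Level 0: TJ
Level 1: HF, IM, QW, UH, UN
Level 2: BA, EC, HN, KU, QX, SN, TS, VB, VK, WL, ZI
Level 3: RP, WT
HN first appears at level 2.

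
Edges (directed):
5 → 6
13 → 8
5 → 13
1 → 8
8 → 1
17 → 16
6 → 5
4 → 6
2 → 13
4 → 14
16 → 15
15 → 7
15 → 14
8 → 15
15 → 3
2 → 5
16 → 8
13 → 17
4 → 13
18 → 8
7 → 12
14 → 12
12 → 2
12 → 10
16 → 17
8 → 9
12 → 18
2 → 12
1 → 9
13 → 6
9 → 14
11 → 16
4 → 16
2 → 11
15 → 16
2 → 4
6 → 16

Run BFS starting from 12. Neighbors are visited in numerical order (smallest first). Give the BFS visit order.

Visit 12; enqueue 2, 10, 18 → queue [2, 10, 18]
Visit 2; enqueue 4, 5, 11, 13 → queue [10, 18, 4, 5, 11, 13]
Visit 10 → queue [18, 4, 5, 11, 13]
Visit 18; enqueue 8 → queue [4, 5, 11, 13, 8]
Visit 4; enqueue 6, 14, 16 → queue [5, 11, 13, 8, 6, 14, 16]
Visit 5 → queue [11, 13, 8, 6, 14, 16]
Visit 11 → queue [13, 8, 6, 14, 16]
Visit 13; enqueue 17 → queue [8, 6, 14, 16, 17]
Visit 8; enqueue 1, 9, 15 → queue [6, 14, 16, 17, 1, 9, 15]
Visit 6 → queue [14, 16, 17, 1, 9, 15]
Visit 14 → queue [16, 17, 1, 9, 15]
Visit 16 → queue [17, 1, 9, 15]
Visit 17 → queue [1, 9, 15]
Visit 1 → queue [9, 15]
Visit 9 → queue [15]
Visit 15; enqueue 3, 7 → queue [3, 7]
Visit 3 → queue [7]
Visit 7 → queue []

12 2 10 18 4 5 11 13 8 6 14 16 17 1 9 15 3 7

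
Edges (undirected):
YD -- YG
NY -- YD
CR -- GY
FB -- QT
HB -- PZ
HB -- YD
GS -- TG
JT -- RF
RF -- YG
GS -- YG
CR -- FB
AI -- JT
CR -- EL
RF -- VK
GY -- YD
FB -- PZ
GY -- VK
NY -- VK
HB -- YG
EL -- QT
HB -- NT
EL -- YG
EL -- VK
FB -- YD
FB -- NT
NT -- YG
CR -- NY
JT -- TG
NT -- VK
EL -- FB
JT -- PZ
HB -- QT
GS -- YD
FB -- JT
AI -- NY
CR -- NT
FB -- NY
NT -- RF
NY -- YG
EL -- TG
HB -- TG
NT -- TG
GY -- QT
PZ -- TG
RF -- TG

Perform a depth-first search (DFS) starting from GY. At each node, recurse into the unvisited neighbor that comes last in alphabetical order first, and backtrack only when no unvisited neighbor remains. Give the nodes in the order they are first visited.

GY YD YG RF VK NY FB QT HB TG PZ JT AI NT CR EL GS

Visit GY
GY → YD
YD → YG
YG → RF
RF → VK
VK → NY
NY → FB
FB → QT
QT → HB
HB → TG
TG → PZ
PZ → JT
JT → AI
TG → NT
NT → CR
CR → EL
TG → GS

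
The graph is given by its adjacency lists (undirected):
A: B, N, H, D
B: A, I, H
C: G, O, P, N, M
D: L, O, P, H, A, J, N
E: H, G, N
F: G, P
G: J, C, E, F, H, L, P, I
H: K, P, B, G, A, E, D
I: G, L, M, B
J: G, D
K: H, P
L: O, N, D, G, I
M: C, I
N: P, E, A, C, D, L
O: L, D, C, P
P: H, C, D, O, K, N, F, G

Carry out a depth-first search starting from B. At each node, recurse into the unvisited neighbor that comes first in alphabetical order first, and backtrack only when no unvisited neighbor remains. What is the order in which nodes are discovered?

B A D H E G C M I L N P F K O J

Visit B
B → A
A → D
D → H
H → E
E → G
G → C
C → M
M → I
I → L
L → N
N → P
P → F
P → K
P → O
G → J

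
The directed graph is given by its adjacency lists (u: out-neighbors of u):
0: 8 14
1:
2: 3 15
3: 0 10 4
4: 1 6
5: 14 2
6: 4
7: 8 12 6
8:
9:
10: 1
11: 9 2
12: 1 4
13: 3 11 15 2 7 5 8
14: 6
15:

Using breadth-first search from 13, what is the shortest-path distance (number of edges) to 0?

Level 0: 13
Level 1: 2, 3, 5, 7, 8, 11, 15
Level 2: 0, 4, 6, 9, 10, 12, 14
Level 3: 1
0 first appears at level 2.

2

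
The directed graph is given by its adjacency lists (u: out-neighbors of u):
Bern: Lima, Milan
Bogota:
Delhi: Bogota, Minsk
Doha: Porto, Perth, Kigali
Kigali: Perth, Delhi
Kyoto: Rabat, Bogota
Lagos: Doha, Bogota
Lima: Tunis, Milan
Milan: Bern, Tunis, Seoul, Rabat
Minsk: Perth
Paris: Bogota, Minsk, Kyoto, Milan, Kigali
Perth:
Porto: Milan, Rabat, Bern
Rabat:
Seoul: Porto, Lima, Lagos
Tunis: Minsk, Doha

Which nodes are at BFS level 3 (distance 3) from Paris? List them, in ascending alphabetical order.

Doha, Lagos, Lima, Porto

Level 0: Paris
Level 1: Bogota, Kigali, Kyoto, Milan, Minsk
Level 2: Bern, Delhi, Perth, Rabat, Seoul, Tunis
Level 3: Doha, Lagos, Lima, Porto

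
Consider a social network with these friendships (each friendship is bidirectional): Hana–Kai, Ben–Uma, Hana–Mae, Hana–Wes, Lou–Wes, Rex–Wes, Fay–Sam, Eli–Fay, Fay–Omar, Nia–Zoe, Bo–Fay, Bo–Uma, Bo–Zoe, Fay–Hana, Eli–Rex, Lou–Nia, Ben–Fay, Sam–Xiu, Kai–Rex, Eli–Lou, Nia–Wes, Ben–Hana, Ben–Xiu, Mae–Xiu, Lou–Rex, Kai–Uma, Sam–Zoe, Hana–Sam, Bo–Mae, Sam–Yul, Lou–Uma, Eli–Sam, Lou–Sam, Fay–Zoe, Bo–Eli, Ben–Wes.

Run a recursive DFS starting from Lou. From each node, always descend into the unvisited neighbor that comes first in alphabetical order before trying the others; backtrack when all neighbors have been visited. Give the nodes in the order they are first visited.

Lou Eli Bo Fay Ben Hana Kai Rex Wes Nia Zoe Sam Xiu Mae Yul Uma Omar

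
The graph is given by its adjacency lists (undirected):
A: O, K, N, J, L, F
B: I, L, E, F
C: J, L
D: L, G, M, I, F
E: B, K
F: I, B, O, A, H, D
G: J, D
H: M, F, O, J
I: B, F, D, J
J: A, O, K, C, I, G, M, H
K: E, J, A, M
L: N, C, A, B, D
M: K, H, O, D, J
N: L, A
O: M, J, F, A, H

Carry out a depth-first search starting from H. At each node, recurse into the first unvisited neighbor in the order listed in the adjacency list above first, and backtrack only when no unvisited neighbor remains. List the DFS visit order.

Visit H
H → M
M → K
K → E
E → B
B → I
I → F
F → O
O → J
J → A
A → N
N → L
L → C
L → D
D → G

H -> M -> K -> E -> B -> I -> F -> O -> J -> A -> N -> L -> C -> D -> G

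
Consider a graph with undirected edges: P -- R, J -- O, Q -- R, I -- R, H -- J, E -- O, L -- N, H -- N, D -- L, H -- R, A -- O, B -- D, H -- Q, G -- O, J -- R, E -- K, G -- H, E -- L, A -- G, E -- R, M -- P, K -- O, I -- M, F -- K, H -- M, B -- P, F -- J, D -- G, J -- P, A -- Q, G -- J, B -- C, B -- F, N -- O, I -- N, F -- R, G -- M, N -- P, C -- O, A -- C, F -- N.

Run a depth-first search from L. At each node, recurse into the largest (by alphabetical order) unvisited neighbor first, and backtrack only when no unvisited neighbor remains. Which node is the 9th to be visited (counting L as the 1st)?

G

Visit L
L → N
N → P
P → R
R → Q
Q → H
H → M
M → I
M → G
G → O
O → K
K → F
F → J
F → B
B → D
B → C
C → A
K → E

Visit order: L, N, P, R, Q, H, M, I, G, O, K, F, J, B, D, C, A, E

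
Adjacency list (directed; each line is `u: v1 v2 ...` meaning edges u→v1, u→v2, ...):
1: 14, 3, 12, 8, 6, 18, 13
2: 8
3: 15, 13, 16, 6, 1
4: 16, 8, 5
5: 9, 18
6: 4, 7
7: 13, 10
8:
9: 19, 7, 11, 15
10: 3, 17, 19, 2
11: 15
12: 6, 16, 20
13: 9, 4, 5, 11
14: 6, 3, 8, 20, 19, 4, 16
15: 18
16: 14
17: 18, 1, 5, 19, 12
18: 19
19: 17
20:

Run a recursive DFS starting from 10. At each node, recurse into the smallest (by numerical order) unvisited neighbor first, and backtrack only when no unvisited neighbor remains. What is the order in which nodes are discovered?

10 -> 2 -> 8 -> 3 -> 1 -> 6 -> 4 -> 5 -> 9 -> 7 -> 13 -> 11 -> 15 -> 18 -> 19 -> 17 -> 12 -> 16 -> 14 -> 20

Visit 10
10 → 2
2 → 8
10 → 3
3 → 1
1 → 6
6 → 4
4 → 5
5 → 9
9 → 7
7 → 13
13 → 11
11 → 15
15 → 18
18 → 19
19 → 17
17 → 12
12 → 16
16 → 14
14 → 20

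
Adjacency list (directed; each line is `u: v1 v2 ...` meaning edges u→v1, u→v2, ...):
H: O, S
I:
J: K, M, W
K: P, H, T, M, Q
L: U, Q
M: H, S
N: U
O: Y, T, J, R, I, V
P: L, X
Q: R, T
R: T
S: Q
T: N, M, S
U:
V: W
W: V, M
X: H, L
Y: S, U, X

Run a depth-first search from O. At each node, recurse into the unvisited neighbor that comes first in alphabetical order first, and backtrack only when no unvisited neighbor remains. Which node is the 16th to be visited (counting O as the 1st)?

Visit O
O → I
O → J
J → K
K → H
H → S
S → Q
Q → R
R → T
T → M
T → N
N → U
K → P
P → L
P → X
J → W
W → V
O → Y

Visit order: O, I, J, K, H, S, Q, R, T, M, N, U, P, L, X, W, V, Y

W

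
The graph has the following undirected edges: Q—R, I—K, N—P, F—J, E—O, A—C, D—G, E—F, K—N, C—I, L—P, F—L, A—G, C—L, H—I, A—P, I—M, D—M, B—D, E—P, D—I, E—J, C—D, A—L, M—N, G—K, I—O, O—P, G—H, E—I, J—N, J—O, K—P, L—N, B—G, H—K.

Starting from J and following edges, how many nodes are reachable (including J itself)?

16

BFS from J visits: J, O, N, F, E, P, I, M, L, K, A, H, D, C, G, B
Reachable nodes: 16 of 18 total.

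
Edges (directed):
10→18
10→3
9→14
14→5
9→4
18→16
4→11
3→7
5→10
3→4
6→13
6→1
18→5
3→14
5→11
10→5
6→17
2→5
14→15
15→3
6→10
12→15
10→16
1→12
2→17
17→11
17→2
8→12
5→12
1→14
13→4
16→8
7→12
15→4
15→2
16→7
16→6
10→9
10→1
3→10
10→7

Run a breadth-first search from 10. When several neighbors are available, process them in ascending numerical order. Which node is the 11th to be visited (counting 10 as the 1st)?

4

Visit 10; enqueue 1, 3, 5, 7, 9, 16, 18 → queue [1, 3, 5, 7, 9, 16, 18]
Visit 1; enqueue 12, 14 → queue [3, 5, 7, 9, 16, 18, 12, 14]
Visit 3; enqueue 4 → queue [5, 7, 9, 16, 18, 12, 14, 4]
Visit 5; enqueue 11 → queue [7, 9, 16, 18, 12, 14, 4, 11]
Visit 7 → queue [9, 16, 18, 12, 14, 4, 11]
Visit 9 → queue [16, 18, 12, 14, 4, 11]
Visit 16; enqueue 6, 8 → queue [18, 12, 14, 4, 11, 6, 8]
Visit 18 → queue [12, 14, 4, 11, 6, 8]
Visit 12; enqueue 15 → queue [14, 4, 11, 6, 8, 15]
Visit 14 → queue [4, 11, 6, 8, 15]
Visit 4 → queue [11, 6, 8, 15]
Visit 11 → queue [6, 8, 15]
Visit 6; enqueue 13, 17 → queue [8, 15, 13, 17]
Visit 8 → queue [15, 13, 17]
Visit 15; enqueue 2 → queue [13, 17, 2]
Visit 13 → queue [17, 2]
Visit 17 → queue [2]
Visit 2 → queue []

Visit order: 10, 1, 3, 5, 7, 9, 16, 18, 12, 14, 4, 11, 6, 8, 15, 13, 17, 2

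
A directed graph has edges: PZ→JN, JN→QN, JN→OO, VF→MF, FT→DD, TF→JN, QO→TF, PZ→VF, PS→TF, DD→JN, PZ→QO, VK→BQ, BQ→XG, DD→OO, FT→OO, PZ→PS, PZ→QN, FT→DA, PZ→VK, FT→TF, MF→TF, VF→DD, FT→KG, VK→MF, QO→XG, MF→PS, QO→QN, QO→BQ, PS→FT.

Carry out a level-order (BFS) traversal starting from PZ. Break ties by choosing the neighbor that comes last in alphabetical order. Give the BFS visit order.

Visit PZ; enqueue VK, VF, QO, QN, PS, JN → queue [VK, VF, QO, QN, PS, JN]
Visit VK; enqueue MF, BQ → queue [VF, QO, QN, PS, JN, MF, BQ]
Visit VF; enqueue DD → queue [QO, QN, PS, JN, MF, BQ, DD]
Visit QO; enqueue XG, TF → queue [QN, PS, JN, MF, BQ, DD, XG, TF]
Visit QN → queue [PS, JN, MF, BQ, DD, XG, TF]
Visit PS; enqueue FT → queue [JN, MF, BQ, DD, XG, TF, FT]
Visit JN; enqueue OO → queue [MF, BQ, DD, XG, TF, FT, OO]
Visit MF → queue [BQ, DD, XG, TF, FT, OO]
Visit BQ → queue [DD, XG, TF, FT, OO]
Visit DD → queue [XG, TF, FT, OO]
Visit XG → queue [TF, FT, OO]
Visit TF → queue [FT, OO]
Visit FT; enqueue KG, DA → queue [OO, KG, DA]
Visit OO → queue [KG, DA]
Visit KG → queue [DA]
Visit DA → queue []

PZ VK VF QO QN PS JN MF BQ DD XG TF FT OO KG DA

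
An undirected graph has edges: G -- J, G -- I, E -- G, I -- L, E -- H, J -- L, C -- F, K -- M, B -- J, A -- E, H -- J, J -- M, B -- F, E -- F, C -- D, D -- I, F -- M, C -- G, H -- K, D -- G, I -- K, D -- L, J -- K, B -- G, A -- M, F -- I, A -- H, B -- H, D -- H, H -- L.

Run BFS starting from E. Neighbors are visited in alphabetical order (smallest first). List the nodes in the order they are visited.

E -> A -> F -> G -> H -> M -> B -> C -> I -> D -> J -> K -> L

Visit E; enqueue A, F, G, H → queue [A, F, G, H]
Visit A; enqueue M → queue [F, G, H, M]
Visit F; enqueue B, C, I → queue [G, H, M, B, C, I]
Visit G; enqueue D, J → queue [H, M, B, C, I, D, J]
Visit H; enqueue K, L → queue [M, B, C, I, D, J, K, L]
Visit M → queue [B, C, I, D, J, K, L]
Visit B → queue [C, I, D, J, K, L]
Visit C → queue [I, D, J, K, L]
Visit I → queue [D, J, K, L]
Visit D → queue [J, K, L]
Visit J → queue [K, L]
Visit K → queue [L]
Visit L → queue []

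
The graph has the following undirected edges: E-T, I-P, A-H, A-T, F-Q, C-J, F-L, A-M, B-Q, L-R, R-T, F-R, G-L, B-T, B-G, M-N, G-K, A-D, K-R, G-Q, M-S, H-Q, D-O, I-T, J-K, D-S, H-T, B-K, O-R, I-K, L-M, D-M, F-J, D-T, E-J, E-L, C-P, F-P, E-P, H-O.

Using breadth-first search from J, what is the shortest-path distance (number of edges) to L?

2

Level 0: J
Level 1: C, E, F, K
Level 2: B, G, I, L, P, Q, R, T
Level 3: A, D, H, M, O
Level 4: N, S
L first appears at level 2.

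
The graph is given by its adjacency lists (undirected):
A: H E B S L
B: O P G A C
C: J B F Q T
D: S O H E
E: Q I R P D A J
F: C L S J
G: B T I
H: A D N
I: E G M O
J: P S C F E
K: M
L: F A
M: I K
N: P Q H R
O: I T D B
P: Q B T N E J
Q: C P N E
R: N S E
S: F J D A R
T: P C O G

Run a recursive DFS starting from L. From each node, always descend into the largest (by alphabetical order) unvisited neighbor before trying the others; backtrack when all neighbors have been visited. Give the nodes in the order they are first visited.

Visit L
L → F
F → S
S → R
R → N
N → Q
Q → P
P → T
T → O
O → I
I → M
M → K
I → G
G → B
B → C
C → J
J → E
E → D
D → H
H → A

L, F, S, R, N, Q, P, T, O, I, M, K, G, B, C, J, E, D, H, A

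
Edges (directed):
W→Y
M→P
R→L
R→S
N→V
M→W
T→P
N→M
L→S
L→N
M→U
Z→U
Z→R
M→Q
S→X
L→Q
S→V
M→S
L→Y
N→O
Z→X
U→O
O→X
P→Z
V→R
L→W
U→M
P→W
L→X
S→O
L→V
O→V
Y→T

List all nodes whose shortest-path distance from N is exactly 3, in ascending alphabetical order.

L, Y, Z

Level 0: N
Level 1: M, O, V
Level 2: P, Q, R, S, U, W, X
Level 3: L, Y, Z
Level 4: T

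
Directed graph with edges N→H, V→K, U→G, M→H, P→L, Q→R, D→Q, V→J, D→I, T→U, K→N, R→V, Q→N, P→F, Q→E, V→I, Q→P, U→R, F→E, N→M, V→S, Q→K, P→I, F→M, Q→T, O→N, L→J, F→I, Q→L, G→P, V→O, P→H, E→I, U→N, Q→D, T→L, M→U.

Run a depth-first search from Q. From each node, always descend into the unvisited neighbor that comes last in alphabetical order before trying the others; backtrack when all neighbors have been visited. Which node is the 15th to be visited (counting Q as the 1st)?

Visit Q
Q → T
T → U
U → R
R → V
V → S
V → O
O → N
N → M
M → H
V → K
V → J
V → I
U → G
G → P
P → L
P → F
F → E
Q → D

Visit order: Q, T, U, R, V, S, O, N, M, H, K, J, I, G, P, L, F, E, D

P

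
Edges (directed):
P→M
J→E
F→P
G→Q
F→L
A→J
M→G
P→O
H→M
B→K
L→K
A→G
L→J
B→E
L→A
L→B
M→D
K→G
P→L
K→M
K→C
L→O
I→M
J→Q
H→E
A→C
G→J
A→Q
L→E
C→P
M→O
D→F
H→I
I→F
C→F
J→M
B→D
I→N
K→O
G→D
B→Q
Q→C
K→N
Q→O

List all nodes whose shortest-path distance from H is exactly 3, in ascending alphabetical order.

J, L, P, Q

Level 0: H
Level 1: E, I, M
Level 2: D, F, G, N, O
Level 3: J, L, P, Q
Level 4: A, B, C, K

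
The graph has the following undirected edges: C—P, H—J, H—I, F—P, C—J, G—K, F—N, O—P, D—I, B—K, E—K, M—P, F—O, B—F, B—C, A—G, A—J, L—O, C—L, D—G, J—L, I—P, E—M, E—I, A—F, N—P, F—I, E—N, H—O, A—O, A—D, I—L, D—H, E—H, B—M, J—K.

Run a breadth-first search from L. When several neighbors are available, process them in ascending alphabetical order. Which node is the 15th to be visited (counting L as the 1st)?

N

Visit L; enqueue C, I, J, O → queue [C, I, J, O]
Visit C; enqueue B, P → queue [I, J, O, B, P]
Visit I; enqueue D, E, F, H → queue [J, O, B, P, D, E, F, H]
Visit J; enqueue A, K → queue [O, B, P, D, E, F, H, A, K]
Visit O → queue [B, P, D, E, F, H, A, K]
Visit B; enqueue M → queue [P, D, E, F, H, A, K, M]
Visit P; enqueue N → queue [D, E, F, H, A, K, M, N]
Visit D; enqueue G → queue [E, F, H, A, K, M, N, G]
Visit E → queue [F, H, A, K, M, N, G]
Visit F → queue [H, A, K, M, N, G]
Visit H → queue [A, K, M, N, G]
Visit A → queue [K, M, N, G]
Visit K → queue [M, N, G]
Visit M → queue [N, G]
Visit N → queue [G]
Visit G → queue []

Visit order: L, C, I, J, O, B, P, D, E, F, H, A, K, M, N, G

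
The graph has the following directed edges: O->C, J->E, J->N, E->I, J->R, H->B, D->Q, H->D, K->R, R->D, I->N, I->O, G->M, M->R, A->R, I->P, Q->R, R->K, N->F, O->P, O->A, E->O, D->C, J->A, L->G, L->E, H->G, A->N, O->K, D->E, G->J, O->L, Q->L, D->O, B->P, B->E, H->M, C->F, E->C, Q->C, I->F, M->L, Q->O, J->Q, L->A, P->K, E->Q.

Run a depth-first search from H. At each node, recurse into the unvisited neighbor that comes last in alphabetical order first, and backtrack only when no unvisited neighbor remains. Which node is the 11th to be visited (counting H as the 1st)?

J

Visit H
H → M
M → R
R → K
R → D
D → Q
Q → O
O → P
O → L
L → G
G → J
J → N
N → F
J → E
E → I
E → C
J → A
H → B

Visit order: H, M, R, K, D, Q, O, P, L, G, J, N, F, E, I, C, A, B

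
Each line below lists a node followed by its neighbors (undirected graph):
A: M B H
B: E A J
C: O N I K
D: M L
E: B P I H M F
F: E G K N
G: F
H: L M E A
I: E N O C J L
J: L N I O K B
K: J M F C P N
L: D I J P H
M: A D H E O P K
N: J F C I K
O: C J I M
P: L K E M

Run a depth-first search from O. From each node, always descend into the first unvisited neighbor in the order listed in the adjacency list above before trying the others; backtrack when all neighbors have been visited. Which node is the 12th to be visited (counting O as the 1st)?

Visit O
O → C
C → N
N → J
J → L
L → D
D → M
M → A
A → B
B → E
E → P
P → K
K → F
F → G
E → I
E → H

Visit order: O, C, N, J, L, D, M, A, B, E, P, K, F, G, I, H

K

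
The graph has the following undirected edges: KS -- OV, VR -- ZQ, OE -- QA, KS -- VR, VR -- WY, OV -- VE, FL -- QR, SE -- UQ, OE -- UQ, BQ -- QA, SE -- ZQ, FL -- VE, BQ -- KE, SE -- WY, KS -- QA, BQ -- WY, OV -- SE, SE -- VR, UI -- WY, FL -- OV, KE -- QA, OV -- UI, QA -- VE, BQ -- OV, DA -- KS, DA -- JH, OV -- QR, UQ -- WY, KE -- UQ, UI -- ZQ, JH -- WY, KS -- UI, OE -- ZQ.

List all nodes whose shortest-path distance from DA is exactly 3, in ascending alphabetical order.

BQ, FL, KE, OE, QR, SE, UQ, VE, ZQ

Level 0: DA
Level 1: JH, KS
Level 2: OV, QA, UI, VR, WY
Level 3: BQ, FL, KE, OE, QR, SE, UQ, VE, ZQ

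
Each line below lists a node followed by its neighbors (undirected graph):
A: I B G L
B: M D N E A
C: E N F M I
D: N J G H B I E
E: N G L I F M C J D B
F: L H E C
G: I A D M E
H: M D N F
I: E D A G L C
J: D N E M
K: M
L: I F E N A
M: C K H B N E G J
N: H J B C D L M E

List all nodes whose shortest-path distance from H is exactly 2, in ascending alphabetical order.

Level 0: H
Level 1: D, F, M, N
Level 2: B, C, E, G, I, J, K, L
Level 3: A

B, C, E, G, I, J, K, L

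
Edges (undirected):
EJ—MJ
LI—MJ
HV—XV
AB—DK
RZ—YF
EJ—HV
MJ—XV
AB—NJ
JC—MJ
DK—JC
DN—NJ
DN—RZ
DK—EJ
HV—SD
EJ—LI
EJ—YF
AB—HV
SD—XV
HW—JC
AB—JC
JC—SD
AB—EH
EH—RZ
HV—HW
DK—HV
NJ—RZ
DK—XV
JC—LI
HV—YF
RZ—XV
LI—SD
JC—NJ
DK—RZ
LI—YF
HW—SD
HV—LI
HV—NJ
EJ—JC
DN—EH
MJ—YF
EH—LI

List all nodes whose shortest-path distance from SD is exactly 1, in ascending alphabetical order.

HV, HW, JC, LI, XV

Level 0: SD
Level 1: HV, HW, JC, LI, XV
Level 2: AB, DK, EH, EJ, MJ, NJ, RZ, YF
Level 3: DN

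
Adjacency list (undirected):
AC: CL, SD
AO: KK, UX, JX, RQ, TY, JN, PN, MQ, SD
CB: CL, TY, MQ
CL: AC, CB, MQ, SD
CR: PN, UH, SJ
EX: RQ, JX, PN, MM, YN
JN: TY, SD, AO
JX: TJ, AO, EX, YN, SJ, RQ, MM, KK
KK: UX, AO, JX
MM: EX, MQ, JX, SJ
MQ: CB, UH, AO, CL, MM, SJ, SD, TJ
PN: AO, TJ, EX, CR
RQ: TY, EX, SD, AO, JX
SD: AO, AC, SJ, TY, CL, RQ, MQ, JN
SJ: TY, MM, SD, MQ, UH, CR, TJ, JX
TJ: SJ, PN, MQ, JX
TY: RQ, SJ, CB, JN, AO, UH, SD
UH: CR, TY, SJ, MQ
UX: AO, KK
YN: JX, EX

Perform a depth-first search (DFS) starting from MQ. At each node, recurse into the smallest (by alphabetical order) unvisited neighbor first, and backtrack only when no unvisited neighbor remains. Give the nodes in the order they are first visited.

MQ AO JN SD AC CL CB TY RQ EX JX KK UX MM SJ CR PN TJ UH YN

Visit MQ
MQ → AO
AO → JN
JN → SD
SD → AC
AC → CL
CL → CB
CB → TY
TY → RQ
RQ → EX
EX → JX
JX → KK
KK → UX
JX → MM
MM → SJ
SJ → CR
CR → PN
PN → TJ
CR → UH
JX → YN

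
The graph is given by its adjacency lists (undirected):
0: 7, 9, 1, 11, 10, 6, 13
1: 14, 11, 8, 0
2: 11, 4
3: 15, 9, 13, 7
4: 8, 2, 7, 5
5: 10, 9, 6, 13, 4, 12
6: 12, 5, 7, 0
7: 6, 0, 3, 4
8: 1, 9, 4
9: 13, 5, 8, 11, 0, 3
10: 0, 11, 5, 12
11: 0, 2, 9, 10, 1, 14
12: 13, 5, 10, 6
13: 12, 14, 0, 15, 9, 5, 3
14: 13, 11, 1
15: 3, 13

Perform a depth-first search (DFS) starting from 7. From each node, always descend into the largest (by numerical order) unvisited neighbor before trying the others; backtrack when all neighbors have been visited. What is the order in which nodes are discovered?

7 → 6 → 12 → 13 → 15 → 3 → 9 → 11 → 14 → 1 → 8 → 4 → 5 → 10 → 0 → 2

Visit 7
7 → 6
6 → 12
12 → 13
13 → 15
15 → 3
3 → 9
9 → 11
11 → 14
14 → 1
1 → 8
8 → 4
4 → 5
5 → 10
10 → 0
4 → 2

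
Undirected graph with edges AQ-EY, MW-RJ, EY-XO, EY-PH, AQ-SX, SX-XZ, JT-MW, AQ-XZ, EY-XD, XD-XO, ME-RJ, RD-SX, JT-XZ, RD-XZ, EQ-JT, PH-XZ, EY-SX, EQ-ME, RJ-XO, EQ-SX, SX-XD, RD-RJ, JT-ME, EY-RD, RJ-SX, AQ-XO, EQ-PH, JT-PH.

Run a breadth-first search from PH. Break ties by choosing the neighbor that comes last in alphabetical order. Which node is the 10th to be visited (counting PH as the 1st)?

Visit PH; enqueue XZ, JT, EY, EQ → queue [XZ, JT, EY, EQ]
Visit XZ; enqueue SX, RD, AQ → queue [JT, EY, EQ, SX, RD, AQ]
Visit JT; enqueue MW, ME → queue [EY, EQ, SX, RD, AQ, MW, ME]
Visit EY; enqueue XO, XD → queue [EQ, SX, RD, AQ, MW, ME, XO, XD]
Visit EQ → queue [SX, RD, AQ, MW, ME, XO, XD]
Visit SX; enqueue RJ → queue [RD, AQ, MW, ME, XO, XD, RJ]
Visit RD → queue [AQ, MW, ME, XO, XD, RJ]
Visit AQ → queue [MW, ME, XO, XD, RJ]
Visit MW → queue [ME, XO, XD, RJ]
Visit ME → queue [XO, XD, RJ]
Visit XO → queue [XD, RJ]
Visit XD → queue [RJ]
Visit RJ → queue []

Visit order: PH, XZ, JT, EY, EQ, SX, RD, AQ, MW, ME, XO, XD, RJ

ME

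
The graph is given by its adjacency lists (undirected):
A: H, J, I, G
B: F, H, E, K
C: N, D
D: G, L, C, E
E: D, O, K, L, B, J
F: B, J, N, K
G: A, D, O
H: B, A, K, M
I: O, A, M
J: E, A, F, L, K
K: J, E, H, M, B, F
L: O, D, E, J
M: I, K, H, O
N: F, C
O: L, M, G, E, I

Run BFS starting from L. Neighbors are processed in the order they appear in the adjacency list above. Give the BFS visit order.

L O D E J M G I C K B A F H N

Visit L; enqueue O, D, E, J → queue [O, D, E, J]
Visit O; enqueue M, G, I → queue [D, E, J, M, G, I]
Visit D; enqueue C → queue [E, J, M, G, I, C]
Visit E; enqueue K, B → queue [J, M, G, I, C, K, B]
Visit J; enqueue A, F → queue [M, G, I, C, K, B, A, F]
Visit M; enqueue H → queue [G, I, C, K, B, A, F, H]
Visit G → queue [I, C, K, B, A, F, H]
Visit I → queue [C, K, B, A, F, H]
Visit C; enqueue N → queue [K, B, A, F, H, N]
Visit K → queue [B, A, F, H, N]
Visit B → queue [A, F, H, N]
Visit A → queue [F, H, N]
Visit F → queue [H, N]
Visit H → queue [N]
Visit N → queue []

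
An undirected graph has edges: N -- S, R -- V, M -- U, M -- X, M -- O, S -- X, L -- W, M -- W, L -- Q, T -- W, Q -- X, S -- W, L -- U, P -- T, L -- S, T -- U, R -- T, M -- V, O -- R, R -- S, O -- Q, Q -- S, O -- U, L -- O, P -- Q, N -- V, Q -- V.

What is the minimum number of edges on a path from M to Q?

Level 0: M
Level 1: O, U, V, W, X
Level 2: L, N, Q, R, S, T
Level 3: P
Q first appears at level 2.

2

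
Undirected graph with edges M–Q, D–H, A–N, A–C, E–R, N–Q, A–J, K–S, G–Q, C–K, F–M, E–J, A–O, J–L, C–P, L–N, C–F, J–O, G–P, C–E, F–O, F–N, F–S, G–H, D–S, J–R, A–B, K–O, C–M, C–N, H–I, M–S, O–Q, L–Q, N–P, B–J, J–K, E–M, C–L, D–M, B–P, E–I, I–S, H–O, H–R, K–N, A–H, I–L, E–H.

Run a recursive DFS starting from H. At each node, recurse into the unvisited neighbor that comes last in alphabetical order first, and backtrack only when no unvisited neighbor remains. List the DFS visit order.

H R J O Q N P G C M S K I L E F D A B

Visit H
H → R
R → J
J → O
O → Q
Q → N
N → P
P → G
P → C
C → M
M → S
S → K
S → I
I → L
I → E
S → F
S → D
C → A
A → B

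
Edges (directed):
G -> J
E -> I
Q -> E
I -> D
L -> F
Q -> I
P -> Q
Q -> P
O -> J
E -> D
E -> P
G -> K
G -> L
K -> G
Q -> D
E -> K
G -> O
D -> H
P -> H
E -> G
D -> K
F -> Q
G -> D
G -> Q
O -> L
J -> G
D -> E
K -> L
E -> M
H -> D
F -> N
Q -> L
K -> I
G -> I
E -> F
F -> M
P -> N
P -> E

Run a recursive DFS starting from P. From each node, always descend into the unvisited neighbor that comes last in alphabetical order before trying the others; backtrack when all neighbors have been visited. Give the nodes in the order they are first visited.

Visit P
P → Q
Q → L
L → F
F → N
F → M
Q → I
I → D
D → K
K → G
G → O
O → J
D → H
D → E

P Q L F N M I D K G O J H E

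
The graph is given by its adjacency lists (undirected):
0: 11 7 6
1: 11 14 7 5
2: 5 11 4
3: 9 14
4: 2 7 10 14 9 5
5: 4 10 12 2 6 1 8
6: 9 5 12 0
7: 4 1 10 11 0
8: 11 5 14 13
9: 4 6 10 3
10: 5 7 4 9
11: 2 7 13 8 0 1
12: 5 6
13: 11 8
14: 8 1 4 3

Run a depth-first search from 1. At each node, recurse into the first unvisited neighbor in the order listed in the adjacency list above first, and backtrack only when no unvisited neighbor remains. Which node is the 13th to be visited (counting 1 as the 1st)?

14

Visit 1
1 → 11
11 → 2
2 → 5
5 → 4
4 → 7
7 → 10
10 → 9
9 → 6
6 → 12
6 → 0
9 → 3
3 → 14
14 → 8
8 → 13

Visit order: 1, 11, 2, 5, 4, 7, 10, 9, 6, 12, 0, 3, 14, 8, 13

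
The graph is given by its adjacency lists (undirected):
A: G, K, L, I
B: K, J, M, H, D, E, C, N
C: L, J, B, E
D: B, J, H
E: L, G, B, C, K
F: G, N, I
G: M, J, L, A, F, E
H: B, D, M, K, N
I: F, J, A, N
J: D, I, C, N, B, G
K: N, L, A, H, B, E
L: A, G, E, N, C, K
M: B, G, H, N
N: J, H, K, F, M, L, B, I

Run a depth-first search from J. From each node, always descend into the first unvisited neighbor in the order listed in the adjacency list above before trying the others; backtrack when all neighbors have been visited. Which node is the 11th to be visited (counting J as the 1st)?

I

Visit J
J → D
D → B
B → K
K → N
N → H
H → M
M → G
G → L
L → A
A → I
I → F
L → E
E → C

Visit order: J, D, B, K, N, H, M, G, L, A, I, F, E, C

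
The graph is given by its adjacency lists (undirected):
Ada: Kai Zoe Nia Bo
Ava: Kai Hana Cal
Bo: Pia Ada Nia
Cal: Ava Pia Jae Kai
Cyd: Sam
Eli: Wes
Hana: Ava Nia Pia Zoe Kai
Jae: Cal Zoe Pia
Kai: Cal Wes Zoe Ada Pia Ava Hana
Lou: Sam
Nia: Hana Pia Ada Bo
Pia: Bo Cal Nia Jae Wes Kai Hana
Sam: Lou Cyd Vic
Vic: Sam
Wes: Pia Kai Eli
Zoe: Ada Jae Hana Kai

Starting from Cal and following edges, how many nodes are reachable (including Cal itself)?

BFS from Cal visits: Cal, Ava, Pia, Jae, Kai, Hana, Bo, Nia, Wes, Zoe, Ada, Eli
Reachable nodes: 12 of 16 total.

12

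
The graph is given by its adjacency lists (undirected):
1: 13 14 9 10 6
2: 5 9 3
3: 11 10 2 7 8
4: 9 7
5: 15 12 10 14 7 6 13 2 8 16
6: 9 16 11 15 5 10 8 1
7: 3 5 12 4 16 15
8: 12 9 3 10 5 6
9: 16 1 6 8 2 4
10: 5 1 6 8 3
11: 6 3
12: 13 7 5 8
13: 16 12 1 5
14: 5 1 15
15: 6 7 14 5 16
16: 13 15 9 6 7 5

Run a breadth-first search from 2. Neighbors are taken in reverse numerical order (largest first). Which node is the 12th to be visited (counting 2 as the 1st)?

Visit 2; enqueue 9, 5, 3 → queue [9, 5, 3]
Visit 9; enqueue 16, 8, 6, 4, 1 → queue [5, 3, 16, 8, 6, 4, 1]
Visit 5; enqueue 15, 14, 13, 12, 10, 7 → queue [3, 16, 8, 6, 4, 1, 15, 14, 13, 12, 10, 7]
Visit 3; enqueue 11 → queue [16, 8, 6, 4, 1, 15, 14, 13, 12, 10, 7, 11]
Visit 16 → queue [8, 6, 4, 1, 15, 14, 13, 12, 10, 7, 11]
Visit 8 → queue [6, 4, 1, 15, 14, 13, 12, 10, 7, 11]
Visit 6 → queue [4, 1, 15, 14, 13, 12, 10, 7, 11]
Visit 4 → queue [1, 15, 14, 13, 12, 10, 7, 11]
Visit 1 → queue [15, 14, 13, 12, 10, 7, 11]
Visit 15 → queue [14, 13, 12, 10, 7, 11]
Visit 14 → queue [13, 12, 10, 7, 11]
Visit 13 → queue [12, 10, 7, 11]
Visit 12 → queue [10, 7, 11]
Visit 10 → queue [7, 11]
Visit 7 → queue [11]
Visit 11 → queue []

Visit order: 2, 9, 5, 3, 16, 8, 6, 4, 1, 15, 14, 13, 12, 10, 7, 11

13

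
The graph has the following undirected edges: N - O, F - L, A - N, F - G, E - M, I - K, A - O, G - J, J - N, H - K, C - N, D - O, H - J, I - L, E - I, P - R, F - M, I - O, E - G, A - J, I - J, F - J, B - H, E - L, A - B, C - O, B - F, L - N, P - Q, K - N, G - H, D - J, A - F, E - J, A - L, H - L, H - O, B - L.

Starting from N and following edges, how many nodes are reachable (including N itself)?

15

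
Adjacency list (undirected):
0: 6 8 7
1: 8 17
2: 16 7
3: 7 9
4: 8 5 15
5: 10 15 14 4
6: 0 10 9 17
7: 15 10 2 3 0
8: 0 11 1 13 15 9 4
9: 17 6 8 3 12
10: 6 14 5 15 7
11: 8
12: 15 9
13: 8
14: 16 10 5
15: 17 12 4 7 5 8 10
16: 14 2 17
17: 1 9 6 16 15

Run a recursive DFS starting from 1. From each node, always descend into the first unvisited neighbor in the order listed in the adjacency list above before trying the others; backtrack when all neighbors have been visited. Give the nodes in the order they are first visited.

1 → 8 → 0 → 6 → 10 → 14 → 16 → 2 → 7 → 15 → 17 → 9 → 3 → 12 → 4 → 5 → 11 → 13

Visit 1
1 → 8
8 → 0
0 → 6
6 → 10
10 → 14
14 → 16
16 → 2
2 → 7
7 → 15
15 → 17
17 → 9
9 → 3
9 → 12
15 → 4
4 → 5
8 → 11
8 → 13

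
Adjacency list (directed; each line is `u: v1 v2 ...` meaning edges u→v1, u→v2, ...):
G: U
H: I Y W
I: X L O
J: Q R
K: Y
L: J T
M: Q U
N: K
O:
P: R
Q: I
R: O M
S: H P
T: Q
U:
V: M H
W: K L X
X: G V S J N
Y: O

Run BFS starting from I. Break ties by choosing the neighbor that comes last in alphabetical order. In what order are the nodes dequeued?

Visit I; enqueue X, O, L → queue [X, O, L]
Visit X; enqueue V, S, N, J, G → queue [O, L, V, S, N, J, G]
Visit O → queue [L, V, S, N, J, G]
Visit L; enqueue T → queue [V, S, N, J, G, T]
Visit V; enqueue M, H → queue [S, N, J, G, T, M, H]
Visit S; enqueue P → queue [N, J, G, T, M, H, P]
Visit N; enqueue K → queue [J, G, T, M, H, P, K]
Visit J; enqueue R, Q → queue [G, T, M, H, P, K, R, Q]
Visit G; enqueue U → queue [T, M, H, P, K, R, Q, U]
Visit T → queue [M, H, P, K, R, Q, U]
Visit M → queue [H, P, K, R, Q, U]
Visit H; enqueue Y, W → queue [P, K, R, Q, U, Y, W]
Visit P → queue [K, R, Q, U, Y, W]
Visit K → queue [R, Q, U, Y, W]
Visit R → queue [Q, U, Y, W]
Visit Q → queue [U, Y, W]
Visit U → queue [Y, W]
Visit Y → queue [W]
Visit W → queue []

I, X, O, L, V, S, N, J, G, T, M, H, P, K, R, Q, U, Y, W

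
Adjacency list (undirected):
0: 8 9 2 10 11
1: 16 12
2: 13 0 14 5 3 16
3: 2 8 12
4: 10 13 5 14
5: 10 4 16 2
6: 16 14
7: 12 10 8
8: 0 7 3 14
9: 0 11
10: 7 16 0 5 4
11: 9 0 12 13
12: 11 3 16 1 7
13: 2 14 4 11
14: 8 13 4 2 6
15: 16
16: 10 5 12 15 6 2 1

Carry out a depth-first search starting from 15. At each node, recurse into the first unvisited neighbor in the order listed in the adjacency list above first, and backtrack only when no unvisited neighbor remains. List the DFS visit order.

Visit 15
15 → 16
16 → 10
10 → 7
7 → 12
12 → 11
11 → 9
9 → 0
0 → 8
8 → 3
3 → 2
2 → 13
13 → 14
14 → 4
4 → 5
14 → 6
12 → 1

15, 16, 10, 7, 12, 11, 9, 0, 8, 3, 2, 13, 14, 4, 5, 6, 1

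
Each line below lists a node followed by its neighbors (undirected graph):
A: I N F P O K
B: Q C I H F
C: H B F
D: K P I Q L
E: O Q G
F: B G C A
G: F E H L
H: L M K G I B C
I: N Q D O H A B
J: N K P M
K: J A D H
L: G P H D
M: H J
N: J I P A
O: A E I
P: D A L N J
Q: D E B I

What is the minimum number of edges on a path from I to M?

2

Level 0: I
Level 1: A, B, D, H, N, O, Q
Level 2: C, E, F, G, J, K, L, M, P
M first appears at level 2.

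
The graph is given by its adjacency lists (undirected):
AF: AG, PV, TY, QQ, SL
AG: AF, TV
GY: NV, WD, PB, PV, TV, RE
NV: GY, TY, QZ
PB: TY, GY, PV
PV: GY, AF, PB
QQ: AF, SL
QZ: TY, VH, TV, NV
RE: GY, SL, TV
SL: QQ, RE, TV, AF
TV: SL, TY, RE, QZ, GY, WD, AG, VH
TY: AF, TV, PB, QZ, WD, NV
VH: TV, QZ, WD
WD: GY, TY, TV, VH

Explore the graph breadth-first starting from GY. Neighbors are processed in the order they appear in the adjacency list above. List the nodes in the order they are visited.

GY → NV → WD → PB → PV → TV → RE → TY → QZ → VH → AF → SL → AG → QQ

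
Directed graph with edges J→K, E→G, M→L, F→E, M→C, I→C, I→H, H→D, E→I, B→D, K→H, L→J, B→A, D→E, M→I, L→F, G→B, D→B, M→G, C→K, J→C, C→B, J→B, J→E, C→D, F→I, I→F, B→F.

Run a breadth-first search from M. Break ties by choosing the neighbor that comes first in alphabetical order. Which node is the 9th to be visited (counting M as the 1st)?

F

Visit M; enqueue C, G, I, L → queue [C, G, I, L]
Visit C; enqueue B, D, K → queue [G, I, L, B, D, K]
Visit G → queue [I, L, B, D, K]
Visit I; enqueue F, H → queue [L, B, D, K, F, H]
Visit L; enqueue J → queue [B, D, K, F, H, J]
Visit B; enqueue A → queue [D, K, F, H, J, A]
Visit D; enqueue E → queue [K, F, H, J, A, E]
Visit K → queue [F, H, J, A, E]
Visit F → queue [H, J, A, E]
Visit H → queue [J, A, E]
Visit J → queue [A, E]
Visit A → queue [E]
Visit E → queue []

Visit order: M, C, G, I, L, B, D, K, F, H, J, A, E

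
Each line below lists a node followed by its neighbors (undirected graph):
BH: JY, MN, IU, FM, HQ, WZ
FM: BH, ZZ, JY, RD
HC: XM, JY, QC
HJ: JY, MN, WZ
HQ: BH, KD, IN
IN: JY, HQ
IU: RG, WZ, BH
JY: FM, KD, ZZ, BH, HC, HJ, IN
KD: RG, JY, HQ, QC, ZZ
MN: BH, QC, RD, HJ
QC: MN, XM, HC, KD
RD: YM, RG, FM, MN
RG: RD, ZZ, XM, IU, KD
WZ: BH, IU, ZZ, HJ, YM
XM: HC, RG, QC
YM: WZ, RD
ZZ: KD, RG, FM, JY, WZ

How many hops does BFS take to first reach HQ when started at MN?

2

Level 0: MN
Level 1: BH, HJ, QC, RD
Level 2: FM, HC, HQ, IU, JY, KD, RG, WZ, XM, YM
Level 3: IN, ZZ
HQ first appears at level 2.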